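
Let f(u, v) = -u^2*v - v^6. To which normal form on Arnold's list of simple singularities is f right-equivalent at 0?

D_7

The Hessian of f at 0 has rank 0. Corank 2; j^3 = -u^2*v has shape L^2 M (L != M), so D-series; mu = 7 gives D_7.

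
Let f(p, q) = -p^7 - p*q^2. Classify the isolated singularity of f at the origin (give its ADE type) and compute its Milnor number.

Type D_{8}, Milnor number mu = 8.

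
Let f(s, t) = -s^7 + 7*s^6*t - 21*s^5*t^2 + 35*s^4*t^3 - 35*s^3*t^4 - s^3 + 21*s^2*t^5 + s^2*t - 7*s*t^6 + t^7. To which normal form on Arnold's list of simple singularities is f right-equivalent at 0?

The Hessian of f at 0 has rank 0. Corank 2; j^3 = -s^2*(s - t) has shape L^2 M (L != M), so D-series; mu = 8 gives D_8.

D_{8}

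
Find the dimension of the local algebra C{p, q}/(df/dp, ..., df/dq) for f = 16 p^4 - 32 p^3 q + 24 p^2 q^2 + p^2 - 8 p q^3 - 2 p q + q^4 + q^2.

3

The Hessian of f at 0 has rank 1. Corank 1: A-series; mu = 3 gives A_3.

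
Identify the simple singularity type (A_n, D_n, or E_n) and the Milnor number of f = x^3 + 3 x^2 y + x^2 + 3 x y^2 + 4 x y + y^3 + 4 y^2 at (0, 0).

Type A_2, Milnor number mu = 2.

The Hessian of f at 0 is [[2, 4], [4, 8]] with rank 1, so corank 1. A Groebner basis of the Jacobian ideal J(f) in C{x,y} is {y^2, x + 2*y}; counting standard monomials gives mu = 2. Corank 1: A-series; mu = 2 gives A_2.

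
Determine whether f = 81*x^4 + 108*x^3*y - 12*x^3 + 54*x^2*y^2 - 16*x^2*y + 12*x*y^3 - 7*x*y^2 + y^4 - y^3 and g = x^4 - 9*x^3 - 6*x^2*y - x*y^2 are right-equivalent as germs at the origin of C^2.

Yes.

The Hessian of f at 0 has rank 0. Corank 2; j^3 = -(2*x + y)^2*(3*x + y) has shape L^2 M (L != M), so D-series; mu = 5 gives D_5. The Hessian of g at 0 has rank 0. Corank 2; j^3 = -x*(3*x + y)^2 has shape L^2 M (L != M), so D-series; mu = 5 gives D_5. Both have type D_5, hence right-equivalent.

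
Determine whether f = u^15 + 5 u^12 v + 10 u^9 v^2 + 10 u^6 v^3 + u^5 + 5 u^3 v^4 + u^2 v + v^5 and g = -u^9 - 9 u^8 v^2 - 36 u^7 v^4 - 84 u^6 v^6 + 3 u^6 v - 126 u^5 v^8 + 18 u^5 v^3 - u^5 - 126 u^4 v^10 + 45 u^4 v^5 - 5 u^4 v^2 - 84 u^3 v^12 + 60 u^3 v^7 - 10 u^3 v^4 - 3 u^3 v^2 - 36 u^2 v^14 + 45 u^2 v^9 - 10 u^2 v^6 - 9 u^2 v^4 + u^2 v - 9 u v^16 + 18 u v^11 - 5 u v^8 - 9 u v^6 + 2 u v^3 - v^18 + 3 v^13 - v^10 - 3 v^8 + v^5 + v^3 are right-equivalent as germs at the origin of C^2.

No.

The Hessian of f at 0 has rank 0. Corank 2; j^3 = u^2*v has shape L^2 M (L != M), so D-series; mu = 6 gives D_6. The Hessian of g at 0 has rank 0. Corank 2; j^3 = v*(u^2 + v^2) splits into three distinct lines over C (the quadratic factor has nonzero discriminant), so D_4. f is D_6 but g is D_4, hence not right-equivalent.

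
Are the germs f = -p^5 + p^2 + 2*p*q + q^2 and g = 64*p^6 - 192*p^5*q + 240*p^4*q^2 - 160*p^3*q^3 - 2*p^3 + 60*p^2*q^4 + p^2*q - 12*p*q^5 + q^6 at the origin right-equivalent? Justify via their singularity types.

No.

The Hessian of f at 0 is [[2, 2], [2, 2]] with rank 1, so corank 1. A Groebner basis of the Jacobian ideal J(f) in C{p,q} is {q^4, p + q}; counting standard monomials gives mu = 4. Corank 1: A-series; mu = 4 gives A_4. The Hessian of g at 0 is [[0, 0], [0, 0]] with rank 0, so corank 2. A Groebner basis of the Jacobian ideal J(g) in C{p,q} is {p*q/12 + q^5, p*q^2, p^2 - p*q/2}; counting standard monomials gives mu = 7. Corank 2; j^3 = -p^2*(2*p - q) has shape L^2 M (L != M), so D-series; mu = 7 gives D_7. f is A_4 but g is D_7, hence not right-equivalent.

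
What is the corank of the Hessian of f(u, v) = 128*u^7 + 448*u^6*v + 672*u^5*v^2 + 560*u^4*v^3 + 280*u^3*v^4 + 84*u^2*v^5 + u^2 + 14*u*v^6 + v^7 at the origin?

1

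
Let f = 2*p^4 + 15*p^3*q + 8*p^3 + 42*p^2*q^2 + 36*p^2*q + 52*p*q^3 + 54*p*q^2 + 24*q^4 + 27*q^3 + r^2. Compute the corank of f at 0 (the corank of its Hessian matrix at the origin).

2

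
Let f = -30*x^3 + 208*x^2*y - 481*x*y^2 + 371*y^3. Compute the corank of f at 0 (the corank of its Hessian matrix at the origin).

Hessian at 0 has rank 0.

2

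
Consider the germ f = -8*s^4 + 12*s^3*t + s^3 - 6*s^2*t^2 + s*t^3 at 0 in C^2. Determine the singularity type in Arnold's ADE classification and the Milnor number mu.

The Hessian of f at 0 has rank 0. Corank 2; j^3 = s^3 is a perfect cube, so E-series; the 4-jet and mu = 7 give E_7.

Type E7, Milnor number mu = 7.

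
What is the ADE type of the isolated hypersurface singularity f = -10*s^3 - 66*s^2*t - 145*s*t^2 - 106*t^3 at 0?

The Hessian of f at 0 has rank 0. Corank 2; j^3 = -(s + 2*t)*(10*s^2 + 46*s*t + 53*t^2) splits into three distinct lines over C (the quadratic factor has nonzero discriminant), so D_4.

D4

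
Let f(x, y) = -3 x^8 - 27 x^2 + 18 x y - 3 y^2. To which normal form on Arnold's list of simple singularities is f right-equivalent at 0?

The Hessian of f at 0 has rank 1. Corank 1: A-series; mu = 7 gives A_7.

A7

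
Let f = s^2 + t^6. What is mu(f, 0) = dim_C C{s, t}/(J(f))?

The Hessian of f at 0 is [[2, 0], [0, 0]] with rank 1, so corank 1. A Groebner basis of the Jacobian ideal J(f) in C{s,t} is {t^5, s}; counting standard monomials gives mu = 5. Corank 1: A-series; mu = 5 gives A_5.

5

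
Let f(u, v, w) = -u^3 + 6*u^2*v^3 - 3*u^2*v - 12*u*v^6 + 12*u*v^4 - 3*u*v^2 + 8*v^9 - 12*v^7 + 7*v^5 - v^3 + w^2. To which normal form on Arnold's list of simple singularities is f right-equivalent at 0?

E_8

The Hessian of f at 0 has rank 1. Corank 2; j^3 = -(u + v)^3 is a perfect cube, so E-series; the 5-jet and mu = 8 give E_8.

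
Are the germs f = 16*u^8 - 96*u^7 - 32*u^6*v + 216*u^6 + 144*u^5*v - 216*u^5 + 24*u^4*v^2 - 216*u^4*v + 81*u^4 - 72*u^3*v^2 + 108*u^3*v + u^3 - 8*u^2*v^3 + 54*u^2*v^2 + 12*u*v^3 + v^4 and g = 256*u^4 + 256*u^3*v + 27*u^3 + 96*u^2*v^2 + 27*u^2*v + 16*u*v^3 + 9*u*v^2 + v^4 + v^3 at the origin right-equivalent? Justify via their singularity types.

Yes.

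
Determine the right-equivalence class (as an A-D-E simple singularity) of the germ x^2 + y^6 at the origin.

A_5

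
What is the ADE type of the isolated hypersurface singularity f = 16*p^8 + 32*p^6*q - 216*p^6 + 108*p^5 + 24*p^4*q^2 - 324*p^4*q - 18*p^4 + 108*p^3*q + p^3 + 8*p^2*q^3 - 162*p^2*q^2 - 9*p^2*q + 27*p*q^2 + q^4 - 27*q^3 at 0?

E_{6}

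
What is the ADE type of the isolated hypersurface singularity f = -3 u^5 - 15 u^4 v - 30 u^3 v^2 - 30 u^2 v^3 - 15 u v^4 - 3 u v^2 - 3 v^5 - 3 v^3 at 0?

The Hessian of f at 0 is [[0, 0], [0, 0]] with rank 0, so corank 2. A Groebner basis of the Jacobian ideal J(f) in C{u,v} is {u^4 + v^2/5, v^3, u*v + v^2}; counting standard monomials gives mu = 6. Corank 2; j^3 = -3*v^2*(u + v) has shape L^2 M (L != M), so D-series; mu = 6 gives D_6.

D_6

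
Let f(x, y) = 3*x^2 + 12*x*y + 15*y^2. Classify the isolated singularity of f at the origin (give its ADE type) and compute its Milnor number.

Type A_1, Milnor number mu = 1.

The Hessian of f at 0 is [[6, 12], [12, 30]] with rank 2, so corank 0. A Groebner basis of the Jacobian ideal J(f) in C{x,y} is {x, y}; counting standard monomials gives mu = 1. Corank 0: nondegenerate Morse point, so A_1.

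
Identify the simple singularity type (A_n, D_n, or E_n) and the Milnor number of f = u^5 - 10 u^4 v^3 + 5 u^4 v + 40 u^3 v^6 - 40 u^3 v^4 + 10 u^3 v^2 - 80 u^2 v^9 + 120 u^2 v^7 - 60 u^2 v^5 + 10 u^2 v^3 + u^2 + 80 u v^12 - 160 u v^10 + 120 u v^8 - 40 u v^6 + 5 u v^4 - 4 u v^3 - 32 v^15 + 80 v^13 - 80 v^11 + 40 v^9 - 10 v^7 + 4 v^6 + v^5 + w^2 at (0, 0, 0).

Type A_{4}, Milnor number mu = 4.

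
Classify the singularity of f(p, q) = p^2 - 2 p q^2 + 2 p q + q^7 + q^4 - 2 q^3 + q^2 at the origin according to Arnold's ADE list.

A_{6}

The Hessian of f at 0 has rank 1. Corank 1: A-series; mu = 6 gives A_6.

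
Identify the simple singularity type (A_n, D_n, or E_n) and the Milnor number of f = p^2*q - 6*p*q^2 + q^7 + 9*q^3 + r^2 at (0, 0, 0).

The Hessian of f at 0 is [[0, 0, 0], [0, 0, 0], [0, 0, 2]] with rank 1, so corank 2. A Groebner basis of the Jacobian ideal J(f) in C{p,q,r} is {p^2/7 + q^6 - 9*q^2/7, p^3 - 27*q^3, p*q - 3*q^2, r}; counting standard monomials gives mu = 8. Corank 2; j^3 = q*(p - 3*q)^2 has shape L^2 M (L != M), so D-series; mu = 8 gives D_8.

Type D_8, Milnor number mu = 8.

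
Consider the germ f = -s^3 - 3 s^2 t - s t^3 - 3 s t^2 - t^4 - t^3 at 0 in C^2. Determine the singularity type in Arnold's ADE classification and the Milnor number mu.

Type E_7, Milnor number mu = 7.

The Hessian of f at 0 has rank 0. Corank 2; j^3 = -(s + t)^3 is a perfect cube, so E-series; the 4-jet and mu = 7 give E_7.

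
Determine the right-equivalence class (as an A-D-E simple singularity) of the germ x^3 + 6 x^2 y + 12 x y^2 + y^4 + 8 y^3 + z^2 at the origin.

E_6

The Hessian of f at 0 is [[0, 0, 0], [0, 0, 0], [0, 0, 2]] with rank 1, so corank 2. A Groebner basis of the Jacobian ideal J(f) in C{x,y,z} is {y^3, x^2 + 4*x*y + 4*y^2, z}; counting standard monomials gives mu = 6. Corank 2; j^3 = (x + 2*y)^3 is a perfect cube, so E-series; the 4-jet and mu = 6 give E_6.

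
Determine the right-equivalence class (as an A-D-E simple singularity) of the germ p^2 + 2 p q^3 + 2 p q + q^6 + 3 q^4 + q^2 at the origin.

A_3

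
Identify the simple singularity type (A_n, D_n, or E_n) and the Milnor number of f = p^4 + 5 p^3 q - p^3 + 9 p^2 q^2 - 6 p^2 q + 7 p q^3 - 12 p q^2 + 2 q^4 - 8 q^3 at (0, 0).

Type E7, Milnor number mu = 7.

The Hessian of f at 0 has rank 0. Corank 2; j^3 = -(p + 2*q)^3 is a perfect cube, so E-series; the 4-jet and mu = 7 give E_7.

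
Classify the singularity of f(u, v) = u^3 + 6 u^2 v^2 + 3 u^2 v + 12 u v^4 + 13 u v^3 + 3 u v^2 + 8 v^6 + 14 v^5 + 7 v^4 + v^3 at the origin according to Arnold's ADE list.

The Hessian of f at 0 is [[0, 0], [0, 0]] with rank 0, so corank 2. A Groebner basis of the Jacobian ideal J(f) in C{u,v} is {-u^2/4 - u*v/2 + v^4 - v^3/12 - v^2/4, u^3 + 5*u^2/4 + 5*u*v/2 + 17*v^3/12 + 5*v^2/4, u^2*v - 11*u^2/12 - 11*u*v/6 - 47*v^3/36 - 11*v^2/12, u^2/2 + u*v^2 + u*v + 7*v^3/6 + v^2/2}; counting standard monomials gives mu = 7. Corank 2; j^3 = (u + v)^3 is a perfect cube, so E-series; the 4-jet and mu = 7 give E_7.

E_{7}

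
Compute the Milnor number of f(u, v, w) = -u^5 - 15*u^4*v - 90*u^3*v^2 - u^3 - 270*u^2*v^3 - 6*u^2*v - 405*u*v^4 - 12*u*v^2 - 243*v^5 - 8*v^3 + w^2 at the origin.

8

The Hessian of f at 0 is [[0, 0, 0], [0, 0, 0], [0, 0, 2]] with rank 1, so corank 2. A Groebner basis of the Jacobian ideal J(f) in C{u,v,w} is {v^5, u*v^3 + 9*v^4/4, u^2 + 4*u*v + 4*v^2, w}; counting standard monomials gives mu = 8. Corank 2; j^3 = -(u + 2*v)^3 is a perfect cube, so E-series; the 5-jet and mu = 8 give E_8.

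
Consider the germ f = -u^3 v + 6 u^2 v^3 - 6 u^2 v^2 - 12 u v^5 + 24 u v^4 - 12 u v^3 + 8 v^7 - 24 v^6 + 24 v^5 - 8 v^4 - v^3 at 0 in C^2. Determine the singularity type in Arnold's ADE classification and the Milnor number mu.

Type E_7, Milnor number mu = 7.

The Hessian of f at 0 is [[0, 0], [0, 0]] with rank 0, so corank 2. A Groebner basis of the Jacobian ideal J(f) in C{u,v} is {u^3 - 12*u*v^2 + 3*v^2, u^2*v + 4*u*v^2, v^3}; counting standard monomials gives mu = 7. Corank 2; j^3 = -v^3 is a perfect cube, so E-series; the 4-jet and mu = 7 give E_7.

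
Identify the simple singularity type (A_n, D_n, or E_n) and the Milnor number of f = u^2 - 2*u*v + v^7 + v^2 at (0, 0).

Type A6, Milnor number mu = 6.

The Hessian of f at 0 is [[2, -2], [-2, 2]] with rank 1, so corank 1. A Groebner basis of the Jacobian ideal J(f) in C{u,v} is {v^6, u - v}; counting standard monomials gives mu = 6. Corank 1: A-series; mu = 6 gives A_6.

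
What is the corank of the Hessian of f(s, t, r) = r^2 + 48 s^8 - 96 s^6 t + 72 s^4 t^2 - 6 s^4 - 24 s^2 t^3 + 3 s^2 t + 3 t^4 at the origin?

2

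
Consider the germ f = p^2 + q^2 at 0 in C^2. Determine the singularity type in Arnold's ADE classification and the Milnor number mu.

The Hessian of f at 0 has rank 2. Corank 0: nondegenerate Morse point, so A_1.

Type A_{1}, Milnor number mu = 1.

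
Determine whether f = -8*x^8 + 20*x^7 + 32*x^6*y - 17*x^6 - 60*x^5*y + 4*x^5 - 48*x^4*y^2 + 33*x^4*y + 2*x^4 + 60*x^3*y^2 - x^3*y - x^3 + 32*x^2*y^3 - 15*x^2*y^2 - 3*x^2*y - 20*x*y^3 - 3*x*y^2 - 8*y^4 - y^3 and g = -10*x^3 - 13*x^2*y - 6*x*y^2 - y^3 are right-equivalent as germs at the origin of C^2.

The Hessian of f at 0 has rank 0. Corank 2; j^3 = -(x + y)^3 is a perfect cube, so E-series; the 4-jet and mu = 7 give E_7. The Hessian of g at 0 has rank 0. Corank 2; j^3 = -(2*x + y)*(5*x^2 + 4*x*y + y^2) splits into three distinct lines over C (the quadratic factor has nonzero discriminant), so D_4. f is E_7 but g is D_4, hence not right-equivalent.

No.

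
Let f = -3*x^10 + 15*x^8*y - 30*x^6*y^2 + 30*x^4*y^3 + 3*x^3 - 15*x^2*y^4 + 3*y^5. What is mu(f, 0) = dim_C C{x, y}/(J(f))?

The Hessian of f at 0 is [[0, 0], [0, 0]] with rank 0, so corank 2. A Groebner basis of the Jacobian ideal J(f) in C{x,y} is {y^4, x^2}; counting standard monomials gives mu = 8. Corank 2; j^3 = 3*x^3 is a perfect cube, so E-series; the 5-jet and mu = 8 give E_8.

8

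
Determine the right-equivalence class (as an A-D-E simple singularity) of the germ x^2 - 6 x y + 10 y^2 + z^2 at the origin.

A1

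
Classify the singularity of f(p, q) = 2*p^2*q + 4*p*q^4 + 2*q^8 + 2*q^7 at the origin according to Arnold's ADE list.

D_9

The Hessian of f at 0 has rank 0. Corank 2; j^3 = 2*p^2*q has shape L^2 M (L != M), so D-series; mu = 9 gives D_9.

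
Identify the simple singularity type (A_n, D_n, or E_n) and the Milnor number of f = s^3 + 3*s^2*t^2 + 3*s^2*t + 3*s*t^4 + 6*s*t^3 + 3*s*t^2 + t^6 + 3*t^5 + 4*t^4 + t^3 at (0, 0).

Type E_{6}, Milnor number mu = 6.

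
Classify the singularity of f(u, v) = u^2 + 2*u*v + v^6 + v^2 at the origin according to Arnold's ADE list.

The Hessian of f at 0 has rank 1. Corank 1: A-series; mu = 5 gives A_5.

A_{5}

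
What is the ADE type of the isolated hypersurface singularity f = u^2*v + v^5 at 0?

D_6

The Hessian of f at 0 has rank 0. Corank 2; j^3 = u^2*v has shape L^2 M (L != M), so D-series; mu = 6 gives D_6.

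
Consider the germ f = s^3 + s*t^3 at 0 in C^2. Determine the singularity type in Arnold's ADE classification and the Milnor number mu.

Type E_7, Milnor number mu = 7.

The Hessian of f at 0 has rank 0. Corank 2; j^3 = s^3 is a perfect cube, so E-series; the 4-jet and mu = 7 give E_7.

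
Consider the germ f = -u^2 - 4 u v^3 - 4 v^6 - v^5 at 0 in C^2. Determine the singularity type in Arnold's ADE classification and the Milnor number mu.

The Hessian of f at 0 has rank 1. Corank 1: A-series; mu = 4 gives A_4.

Type A_4, Milnor number mu = 4.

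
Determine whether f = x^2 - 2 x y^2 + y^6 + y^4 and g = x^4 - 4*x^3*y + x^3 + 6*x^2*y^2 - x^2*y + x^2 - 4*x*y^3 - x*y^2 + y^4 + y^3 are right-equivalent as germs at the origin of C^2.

No.

The Hessian of f at 0 is [[2, 0], [0, 0]] with rank 1, so corank 1. A Groebner basis of the Jacobian ideal J(f) in C{x,y} is {x^3, x^2*y, -x + y^2}; counting standard monomials gives mu = 5. Corank 1: A-series; mu = 5 gives A_5. The Hessian of g at 0 is [[2, 0], [0, 0]] with rank 1, so corank 1. A Groebner basis of the Jacobian ideal J(g) in C{x,y} is {y^2, x}; counting standard monomials gives mu = 2. Corank 1: A-series; mu = 2 gives A_2. f is A_5 but g is A_2, hence not right-equivalent.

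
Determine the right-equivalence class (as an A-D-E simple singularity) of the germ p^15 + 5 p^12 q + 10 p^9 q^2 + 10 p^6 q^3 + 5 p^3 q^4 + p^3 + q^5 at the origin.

E_8

The Hessian of f at 0 is [[0, 0], [0, 0]] with rank 0, so corank 2. A Groebner basis of the Jacobian ideal J(f) in C{p,q} is {q^4, p^2}; counting standard monomials gives mu = 8. Corank 2; j^3 = p^3 is a perfect cube, so E-series; the 5-jet and mu = 8 give E_8.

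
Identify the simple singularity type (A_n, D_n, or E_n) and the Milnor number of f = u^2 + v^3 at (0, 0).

Type A2, Milnor number mu = 2.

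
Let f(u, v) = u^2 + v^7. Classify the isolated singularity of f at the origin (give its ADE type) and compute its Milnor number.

The Hessian of f at 0 has rank 1. Corank 1: A-series; mu = 6 gives A_6.

Type A_{6}, Milnor number mu = 6.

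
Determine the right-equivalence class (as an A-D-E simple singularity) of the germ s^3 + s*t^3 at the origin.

The Hessian of f at 0 is [[0, 0], [0, 0]] with rank 0, so corank 2. A Groebner basis of the Jacobian ideal J(f) in C{s,t} is {s^3, s*t^2, 3*s^2 + t^3}; counting standard monomials gives mu = 7. Corank 2; j^3 = s^3 is a perfect cube, so E-series; the 4-jet and mu = 7 give E_7.

E7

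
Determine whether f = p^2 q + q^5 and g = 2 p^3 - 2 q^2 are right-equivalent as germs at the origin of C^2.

No.

The Hessian of f at 0 has rank 0. Corank 2; j^3 = p^2*q has shape L^2 M (L != M), so D-series; mu = 6 gives D_6. The Hessian of g at 0 has rank 1. Corank 1: A-series; mu = 2 gives A_2. f is D_6 but g is A_2, hence not right-equivalent.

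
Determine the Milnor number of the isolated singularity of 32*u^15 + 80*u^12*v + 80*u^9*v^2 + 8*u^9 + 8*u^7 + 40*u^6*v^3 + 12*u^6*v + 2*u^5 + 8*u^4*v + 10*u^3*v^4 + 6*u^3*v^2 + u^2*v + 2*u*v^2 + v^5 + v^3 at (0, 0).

The Hessian of f at 0 has rank 0. Corank 2; j^3 = v*(u + v)^2 has shape L^2 M (L != M), so D-series; mu = 6 gives D_6.

6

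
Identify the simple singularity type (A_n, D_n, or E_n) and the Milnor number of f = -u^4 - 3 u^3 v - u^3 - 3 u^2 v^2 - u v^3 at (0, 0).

Type E7, Milnor number mu = 7.

The Hessian of f at 0 has rank 0. Corank 2; j^3 = -u^3 is a perfect cube, so E-series; the 4-jet and mu = 7 give E_7.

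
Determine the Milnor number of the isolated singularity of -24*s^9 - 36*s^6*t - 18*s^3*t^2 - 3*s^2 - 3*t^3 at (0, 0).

2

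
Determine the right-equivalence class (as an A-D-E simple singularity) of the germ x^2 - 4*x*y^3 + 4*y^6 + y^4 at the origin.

A_3

The Hessian of f at 0 has rank 1. Corank 1: A-series; mu = 3 gives A_3.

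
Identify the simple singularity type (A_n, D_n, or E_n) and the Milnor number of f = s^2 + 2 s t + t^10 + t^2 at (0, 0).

Type A_9, Milnor number mu = 9.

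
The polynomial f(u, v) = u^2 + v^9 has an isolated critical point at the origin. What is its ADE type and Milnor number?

Type A_8, Milnor number mu = 8.

The Hessian of f at 0 has rank 1. Corank 1: A-series; mu = 8 gives A_8.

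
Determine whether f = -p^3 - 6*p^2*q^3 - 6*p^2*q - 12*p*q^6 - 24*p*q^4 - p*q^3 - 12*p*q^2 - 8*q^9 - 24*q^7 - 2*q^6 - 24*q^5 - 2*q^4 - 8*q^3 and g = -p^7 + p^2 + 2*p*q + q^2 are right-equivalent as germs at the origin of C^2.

No.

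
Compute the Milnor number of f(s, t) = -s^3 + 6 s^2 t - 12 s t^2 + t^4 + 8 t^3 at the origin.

The Hessian of f at 0 has rank 0. Corank 2; j^3 = -(s - 2*t)^3 is a perfect cube, so E-series; the 4-jet and mu = 6 give E_6.

6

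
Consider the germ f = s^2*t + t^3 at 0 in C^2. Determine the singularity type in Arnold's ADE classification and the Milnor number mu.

The Hessian of f at 0 is [[0, 0], [0, 0]] with rank 0, so corank 2. A Groebner basis of the Jacobian ideal J(f) in C{s,t} is {t^3, s^2 + 3*t^2, s*t}; counting standard monomials gives mu = 4. Corank 2; j^3 = t*(s^2 + t^2) splits into three distinct lines over C (the quadratic factor has nonzero discriminant), so D_4.

Type D4, Milnor number mu = 4.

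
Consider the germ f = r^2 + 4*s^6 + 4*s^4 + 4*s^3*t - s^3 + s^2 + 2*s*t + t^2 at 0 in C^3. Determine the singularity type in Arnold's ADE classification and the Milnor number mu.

Type A2, Milnor number mu = 2.

The Hessian of f at 0 is [[2, 2, 0], [2, 2, 0], [0, 0, 2]] with rank 2, so corank 1. A Groebner basis of the Jacobian ideal J(f) in C{s,t,r} is {t^2, s + t, r}; counting standard monomials gives mu = 2. Corank 1: A-series; mu = 2 gives A_2.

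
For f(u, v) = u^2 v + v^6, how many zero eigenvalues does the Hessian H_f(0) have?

2

The Hessian at 0 is [[0, 0], [0, 0]] of rank 0; hence corank 2.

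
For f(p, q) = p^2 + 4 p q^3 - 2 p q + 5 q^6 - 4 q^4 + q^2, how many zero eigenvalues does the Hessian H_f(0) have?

The Hessian at 0 is [[2, -2], [-2, 2]] of rank 1; hence corank 1.

1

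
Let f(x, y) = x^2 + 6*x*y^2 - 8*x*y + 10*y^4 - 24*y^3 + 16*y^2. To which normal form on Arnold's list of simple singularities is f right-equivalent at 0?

The Hessian of f at 0 is [[2, -8], [-8, 32]] with rank 1, so corank 1. A Groebner basis of the Jacobian ideal J(f) in C{x,y} is {x^2 + 16*x/3 - 64*y/3, x*y + 4*x/3 - 16*y/3, x/3 + y^2 - 4*y/3}; counting standard monomials gives mu = 3. Corank 1: A-series; mu = 3 gives A_3.

A3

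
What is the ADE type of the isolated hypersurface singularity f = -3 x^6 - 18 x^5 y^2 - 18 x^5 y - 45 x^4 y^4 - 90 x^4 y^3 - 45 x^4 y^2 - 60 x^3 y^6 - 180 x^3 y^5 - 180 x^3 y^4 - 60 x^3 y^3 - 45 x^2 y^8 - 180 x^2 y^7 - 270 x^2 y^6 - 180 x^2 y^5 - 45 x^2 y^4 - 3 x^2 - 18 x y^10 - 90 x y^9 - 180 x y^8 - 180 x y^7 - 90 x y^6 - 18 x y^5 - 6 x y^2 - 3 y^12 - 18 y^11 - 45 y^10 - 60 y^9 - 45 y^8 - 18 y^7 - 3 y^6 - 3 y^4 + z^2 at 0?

A_5

The Hessian of f at 0 has rank 2. Corank 1: A-series; mu = 5 gives A_5.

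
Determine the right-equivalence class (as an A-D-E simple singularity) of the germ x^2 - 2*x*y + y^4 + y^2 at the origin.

A3

The Hessian of f at 0 has rank 1. Corank 1: A-series; mu = 3 gives A_3.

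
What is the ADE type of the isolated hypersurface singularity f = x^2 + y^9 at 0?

A_8

The Hessian of f at 0 is [[2, 0], [0, 0]] with rank 1, so corank 1. A Groebner basis of the Jacobian ideal J(f) in C{x,y} is {y^8, x}; counting standard monomials gives mu = 8. Corank 1: A-series; mu = 8 gives A_8.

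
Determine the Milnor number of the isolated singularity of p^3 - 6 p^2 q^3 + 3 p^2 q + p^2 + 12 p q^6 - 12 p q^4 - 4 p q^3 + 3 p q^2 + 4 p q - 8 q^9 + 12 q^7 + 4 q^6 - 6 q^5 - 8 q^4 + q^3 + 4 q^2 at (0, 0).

The Hessian of f at 0 is [[2, 4], [4, 8]] with rank 1, so corank 1. A Groebner basis of the Jacobian ideal J(f) in C{p,q} is {q^2, p + 2*q}; counting standard monomials gives mu = 2. Corank 1: A-series; mu = 2 gives A_2.

2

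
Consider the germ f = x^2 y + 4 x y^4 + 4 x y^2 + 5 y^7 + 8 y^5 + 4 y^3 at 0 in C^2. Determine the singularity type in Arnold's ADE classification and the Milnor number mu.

Type D_8, Milnor number mu = 8.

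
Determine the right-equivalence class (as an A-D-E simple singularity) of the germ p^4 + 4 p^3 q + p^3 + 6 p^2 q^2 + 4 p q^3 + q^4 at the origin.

The Hessian of f at 0 is [[0, 0], [0, 0]] with rank 0, so corank 2. A Groebner basis of the Jacobian ideal J(f) in C{p,q} is {q^4, p*q^2 + q^3/3, p^2}; counting standard monomials gives mu = 6. Corank 2; j^3 = p^3 is a perfect cube, so E-series; the 4-jet and mu = 6 give E_6.

E6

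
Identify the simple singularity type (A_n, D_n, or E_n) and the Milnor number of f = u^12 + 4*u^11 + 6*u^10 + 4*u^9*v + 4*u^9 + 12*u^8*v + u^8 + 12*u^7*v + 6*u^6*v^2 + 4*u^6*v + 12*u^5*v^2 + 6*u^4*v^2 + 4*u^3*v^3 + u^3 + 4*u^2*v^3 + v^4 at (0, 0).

The Hessian of f at 0 is [[0, 0], [0, 0]] with rank 0, so corank 2. A Groebner basis of the Jacobian ideal J(f) in C{u,v} is {v^3, u^2}; counting standard monomials gives mu = 6. Corank 2; j^3 = u^3 is a perfect cube, so E-series; the 4-jet and mu = 6 give E_6.

Type E_6, Milnor number mu = 6.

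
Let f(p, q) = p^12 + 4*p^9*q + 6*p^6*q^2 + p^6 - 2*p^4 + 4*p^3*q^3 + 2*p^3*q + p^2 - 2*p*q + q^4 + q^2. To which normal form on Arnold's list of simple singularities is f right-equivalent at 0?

A_3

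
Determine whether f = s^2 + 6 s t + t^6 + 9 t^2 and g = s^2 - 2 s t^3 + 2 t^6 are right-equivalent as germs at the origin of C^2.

Yes.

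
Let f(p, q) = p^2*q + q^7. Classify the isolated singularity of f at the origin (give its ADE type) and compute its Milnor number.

Type D_8, Milnor number mu = 8.

The Hessian of f at 0 is [[0, 0], [0, 0]] with rank 0, so corank 2. A Groebner basis of the Jacobian ideal J(f) in C{p,q} is {p^2/7 + q^6, p^3, p*q}; counting standard monomials gives mu = 8. Corank 2; j^3 = p^2*q has shape L^2 M (L != M), so D-series; mu = 8 gives D_8.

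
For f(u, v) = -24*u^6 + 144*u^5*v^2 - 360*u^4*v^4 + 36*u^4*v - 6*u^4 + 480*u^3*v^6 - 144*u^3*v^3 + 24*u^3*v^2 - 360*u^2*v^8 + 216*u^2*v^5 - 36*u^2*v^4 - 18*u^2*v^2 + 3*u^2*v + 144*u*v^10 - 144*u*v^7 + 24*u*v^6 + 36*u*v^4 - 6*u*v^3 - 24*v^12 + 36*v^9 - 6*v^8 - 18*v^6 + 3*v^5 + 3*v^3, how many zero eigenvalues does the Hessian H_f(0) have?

2

Hessian at 0 has rank 0.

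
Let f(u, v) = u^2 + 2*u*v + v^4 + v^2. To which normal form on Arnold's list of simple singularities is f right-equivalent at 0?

A_3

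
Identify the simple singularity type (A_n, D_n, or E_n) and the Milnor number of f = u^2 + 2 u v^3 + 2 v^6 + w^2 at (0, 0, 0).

Type A_{5}, Milnor number mu = 5.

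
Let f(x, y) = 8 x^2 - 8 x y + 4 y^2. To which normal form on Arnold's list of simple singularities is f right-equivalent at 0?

The Hessian of f at 0 is [[16, -8], [-8, 8]] with rank 2, so corank 0. A Groebner basis of the Jacobian ideal J(f) in C{x,y} is {x, y}; counting standard monomials gives mu = 1. Corank 0: nondegenerate Morse point, so A_1.

A1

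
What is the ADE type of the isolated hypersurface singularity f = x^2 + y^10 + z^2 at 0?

The Hessian of f at 0 has rank 2. Corank 1: A-series; mu = 9 gives A_9.

A9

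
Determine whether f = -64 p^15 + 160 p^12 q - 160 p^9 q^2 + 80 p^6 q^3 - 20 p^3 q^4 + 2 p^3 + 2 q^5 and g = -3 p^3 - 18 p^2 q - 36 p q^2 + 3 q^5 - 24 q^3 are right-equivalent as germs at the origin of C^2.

The Hessian of f at 0 is [[0, 0], [0, 0]] with rank 0, so corank 2. A Groebner basis of the Jacobian ideal J(f) in C{p,q} is {q^4, p^2}; counting standard monomials gives mu = 8. Corank 2; j^3 = 2*p^3 is a perfect cube, so E-series; the 5-jet and mu = 8 give E_8. The Hessian of g at 0 is [[0, 0], [0, 0]] with rank 0, so corank 2. A Groebner basis of the Jacobian ideal J(g) in C{p,q} is {q^4, p^2 + 4*p*q + 4*q^2}; counting standard monomials gives mu = 8. Corank 2; j^3 = -3*(p + 2*q)^3 is a perfect cube, so E-series; the 5-jet and mu = 8 give E_8. Both have type E_8, hence right-equivalent.

Yes.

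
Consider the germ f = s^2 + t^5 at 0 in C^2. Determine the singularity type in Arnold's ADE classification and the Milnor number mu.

Type A_{4}, Milnor number mu = 4.

The Hessian of f at 0 has rank 1. Corank 1: A-series; mu = 4 gives A_4.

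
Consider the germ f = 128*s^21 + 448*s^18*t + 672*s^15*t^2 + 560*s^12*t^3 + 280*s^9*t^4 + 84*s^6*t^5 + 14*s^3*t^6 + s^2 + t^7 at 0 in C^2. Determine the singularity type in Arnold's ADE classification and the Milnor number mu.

Type A_{6}, Milnor number mu = 6.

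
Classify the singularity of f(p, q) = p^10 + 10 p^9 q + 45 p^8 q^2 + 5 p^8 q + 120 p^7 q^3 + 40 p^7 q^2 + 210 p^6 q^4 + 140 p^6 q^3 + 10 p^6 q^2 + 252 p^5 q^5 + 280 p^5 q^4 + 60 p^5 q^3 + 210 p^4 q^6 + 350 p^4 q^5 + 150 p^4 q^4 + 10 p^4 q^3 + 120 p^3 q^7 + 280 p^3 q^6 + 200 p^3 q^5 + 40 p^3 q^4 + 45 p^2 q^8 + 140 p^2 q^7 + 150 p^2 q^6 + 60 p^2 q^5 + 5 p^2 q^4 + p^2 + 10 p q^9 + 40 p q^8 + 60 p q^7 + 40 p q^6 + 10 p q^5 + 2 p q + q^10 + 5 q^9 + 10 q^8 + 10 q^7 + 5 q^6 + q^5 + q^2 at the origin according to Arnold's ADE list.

A_4

The Hessian of f at 0 has rank 1. Corank 1: A-series; mu = 4 gives A_4.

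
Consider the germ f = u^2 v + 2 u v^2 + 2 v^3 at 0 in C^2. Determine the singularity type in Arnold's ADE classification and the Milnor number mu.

Type D_{4}, Milnor number mu = 4.

The Hessian of f at 0 has rank 0. Corank 2; j^3 = v*(u^2 + 2*u*v + 2*v^2) splits into three distinct lines over C (the quadratic factor has nonzero discriminant), so D_4.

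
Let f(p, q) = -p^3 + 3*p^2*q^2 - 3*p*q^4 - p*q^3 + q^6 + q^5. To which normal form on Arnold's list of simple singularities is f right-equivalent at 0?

The Hessian of f at 0 is [[0, 0], [0, 0]] with rank 0, so corank 2. A Groebner basis of the Jacobian ideal J(f) in C{p,q} is {-p^2 + q^4 - q^3/3, p^3, p^2*q + p^2/3 + q^3/9, -p^2 + p*q^2 - q^3/3}; counting standard monomials gives mu = 7. Corank 2; j^3 = -p^3 is a perfect cube, so E-series; the 4-jet and mu = 7 give E_7.

E_{7}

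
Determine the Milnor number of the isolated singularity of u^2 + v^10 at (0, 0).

9

The Hessian of f at 0 has rank 1. Corank 1: A-series; mu = 9 gives A_9.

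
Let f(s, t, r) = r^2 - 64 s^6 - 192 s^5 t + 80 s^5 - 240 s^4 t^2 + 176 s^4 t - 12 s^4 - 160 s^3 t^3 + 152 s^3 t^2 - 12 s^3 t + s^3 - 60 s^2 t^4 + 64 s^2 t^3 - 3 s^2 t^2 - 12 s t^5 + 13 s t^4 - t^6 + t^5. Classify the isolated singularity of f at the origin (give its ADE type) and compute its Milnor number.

The Hessian of f at 0 has rank 1. Corank 2; j^3 = s^3 is a perfect cube, so E-series; the 5-jet and mu = 8 give E_8.

Type E8, Milnor number mu = 8.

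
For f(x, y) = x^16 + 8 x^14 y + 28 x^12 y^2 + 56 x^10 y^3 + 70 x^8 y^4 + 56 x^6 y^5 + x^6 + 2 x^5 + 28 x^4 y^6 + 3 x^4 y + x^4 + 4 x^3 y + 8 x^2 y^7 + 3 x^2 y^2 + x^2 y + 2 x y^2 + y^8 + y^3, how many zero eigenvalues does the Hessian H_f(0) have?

2

Hessian at 0 has rank 0.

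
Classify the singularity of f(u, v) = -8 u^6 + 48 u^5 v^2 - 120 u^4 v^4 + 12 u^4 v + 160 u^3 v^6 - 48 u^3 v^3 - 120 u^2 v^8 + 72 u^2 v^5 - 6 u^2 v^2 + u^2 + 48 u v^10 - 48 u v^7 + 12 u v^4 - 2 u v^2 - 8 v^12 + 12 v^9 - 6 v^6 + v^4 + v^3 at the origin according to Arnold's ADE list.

A2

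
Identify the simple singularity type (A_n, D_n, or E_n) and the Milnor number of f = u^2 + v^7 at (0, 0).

Type A_6, Milnor number mu = 6.

The Hessian of f at 0 is [[2, 0], [0, 0]] with rank 1, so corank 1. A Groebner basis of the Jacobian ideal J(f) in C{u,v} is {v^6, u}; counting standard monomials gives mu = 6. Corank 1: A-series; mu = 6 gives A_6.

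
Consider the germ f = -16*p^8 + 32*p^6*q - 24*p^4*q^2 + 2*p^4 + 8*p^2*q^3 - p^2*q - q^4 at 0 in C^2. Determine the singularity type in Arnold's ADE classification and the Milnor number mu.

The Hessian of f at 0 has rank 0. Corank 2; j^3 = -p^2*q has shape L^2 M (L != M), so D-series; mu = 5 gives D_5.

Type D_5, Milnor number mu = 5.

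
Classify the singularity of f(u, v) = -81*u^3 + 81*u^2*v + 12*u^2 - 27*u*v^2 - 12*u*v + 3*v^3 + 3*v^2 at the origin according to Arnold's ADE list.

The Hessian of f at 0 has rank 1. Corank 1: A-series; mu = 2 gives A_2.

A_2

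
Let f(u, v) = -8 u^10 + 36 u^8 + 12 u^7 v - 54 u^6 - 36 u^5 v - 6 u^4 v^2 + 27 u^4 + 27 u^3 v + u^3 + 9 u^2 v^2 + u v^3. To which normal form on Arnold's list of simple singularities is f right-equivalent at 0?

E_7

The Hessian of f at 0 has rank 0. Corank 2; j^3 = u^3 is a perfect cube, so E-series; the 4-jet and mu = 7 give E_7.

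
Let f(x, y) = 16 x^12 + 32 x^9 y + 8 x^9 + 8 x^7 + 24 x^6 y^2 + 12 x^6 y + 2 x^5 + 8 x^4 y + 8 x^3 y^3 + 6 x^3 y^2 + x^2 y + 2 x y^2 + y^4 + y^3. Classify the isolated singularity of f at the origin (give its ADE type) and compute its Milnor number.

Type D_{5}, Milnor number mu = 5.

The Hessian of f at 0 is [[0, 0], [0, 0]] with rank 0, so corank 2. A Groebner basis of the Jacobian ideal J(f) in C{x,y} is {x^3 - x^2/4 + y^2/4, x^2/4 + y^3 - y^2/4, x*y + y^2}; counting standard monomials gives mu = 5. Corank 2; j^3 = y*(x + y)^2 has shape L^2 M (L != M), so D-series; mu = 5 gives D_5.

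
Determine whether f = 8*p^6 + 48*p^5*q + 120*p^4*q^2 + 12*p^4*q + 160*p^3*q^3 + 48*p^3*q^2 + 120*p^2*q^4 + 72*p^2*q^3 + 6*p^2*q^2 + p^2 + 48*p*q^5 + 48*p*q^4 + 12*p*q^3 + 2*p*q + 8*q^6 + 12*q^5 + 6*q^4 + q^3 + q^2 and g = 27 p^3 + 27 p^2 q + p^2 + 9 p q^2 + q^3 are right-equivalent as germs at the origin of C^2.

Yes.

The Hessian of f at 0 is [[2, 2], [2, 2]] with rank 1, so corank 1. A Groebner basis of the Jacobian ideal J(f) in C{p,q} is {q^2, p + q}; counting standard monomials gives mu = 2. Corank 1: A-series; mu = 2 gives A_2. The Hessian of g at 0 is [[2, 0], [0, 0]] with rank 1, so corank 1. A Groebner basis of the Jacobian ideal J(g) in C{p,q} is {q^2, p}; counting standard monomials gives mu = 2. Corank 1: A-series; mu = 2 gives A_2. Both have type A_2, hence right-equivalent.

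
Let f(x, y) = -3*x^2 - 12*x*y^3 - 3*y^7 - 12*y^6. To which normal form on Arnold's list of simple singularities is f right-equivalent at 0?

A_6

The Hessian of f at 0 is [[-6, 0], [0, 0]] with rank 1, so corank 1. A Groebner basis of the Jacobian ideal J(f) in C{x,y} is {x/2 + y^3, x^2}; counting standard monomials gives mu = 6. Corank 1: A-series; mu = 6 gives A_6.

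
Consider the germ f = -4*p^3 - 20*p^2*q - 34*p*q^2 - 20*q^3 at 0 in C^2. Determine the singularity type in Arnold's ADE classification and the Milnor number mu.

Type D4, Milnor number mu = 4.

The Hessian of f at 0 has rank 0. Corank 2; j^3 = -2*(p + 2*q)*(2*p^2 + 6*p*q + 5*q^2) splits into three distinct lines over C (the quadratic factor has nonzero discriminant), so D_4.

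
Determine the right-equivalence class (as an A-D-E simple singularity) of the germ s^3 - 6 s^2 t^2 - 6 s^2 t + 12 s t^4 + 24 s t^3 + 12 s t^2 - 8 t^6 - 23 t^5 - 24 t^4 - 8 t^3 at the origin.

E_8

The Hessian of f at 0 has rank 0. Corank 2; j^3 = (s - 2*t)^3 is a perfect cube, so E-series; the 5-jet and mu = 8 give E_8.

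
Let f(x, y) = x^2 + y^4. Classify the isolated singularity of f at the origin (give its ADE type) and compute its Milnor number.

Type A_{3}, Milnor number mu = 3.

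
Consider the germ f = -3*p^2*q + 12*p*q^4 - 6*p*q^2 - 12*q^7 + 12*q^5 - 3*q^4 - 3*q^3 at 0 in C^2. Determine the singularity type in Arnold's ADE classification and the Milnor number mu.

The Hessian of f at 0 has rank 0. Corank 2; j^3 = -3*q*(p + q)^2 has shape L^2 M (L != M), so D-series; mu = 5 gives D_5.

Type D_{5}, Milnor number mu = 5.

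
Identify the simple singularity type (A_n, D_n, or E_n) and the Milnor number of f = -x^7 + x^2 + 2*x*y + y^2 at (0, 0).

The Hessian of f at 0 is [[2, 2], [2, 2]] with rank 1, so corank 1. A Groebner basis of the Jacobian ideal J(f) in C{x,y} is {y^6, x + y}; counting standard monomials gives mu = 6. Corank 1: A-series; mu = 6 gives A_6.

Type A6, Milnor number mu = 6.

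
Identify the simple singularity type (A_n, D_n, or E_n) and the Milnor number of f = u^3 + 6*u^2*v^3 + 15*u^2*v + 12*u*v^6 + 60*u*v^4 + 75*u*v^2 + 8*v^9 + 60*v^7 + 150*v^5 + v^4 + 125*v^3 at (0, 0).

The Hessian of f at 0 is [[0, 0], [0, 0]] with rank 0, so corank 2. A Groebner basis of the Jacobian ideal J(f) in C{u,v} is {v^3, u^2 + 10*u*v + 25*v^2}; counting standard monomials gives mu = 6. Corank 2; j^3 = (u + 5*v)^3 is a perfect cube, so E-series; the 4-jet and mu = 6 give E_6.

Type E_{6}, Milnor number mu = 6.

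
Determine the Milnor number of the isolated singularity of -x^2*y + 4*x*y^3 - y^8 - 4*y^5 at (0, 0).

9

The Hessian of f at 0 is [[0, 0], [0, 0]] with rank 0, so corank 2. A Groebner basis of the Jacobian ideal J(f) in C{x,y} is {x^4, x^3*y + x^2 - 2*x*y^2, -x^3/2 + x^2*y^2, -x*y/2 + y^3}; counting standard monomials gives mu = 9. Corank 2; j^3 = -x^2*y has shape L^2 M (L != M), so D-series; mu = 9 gives D_9.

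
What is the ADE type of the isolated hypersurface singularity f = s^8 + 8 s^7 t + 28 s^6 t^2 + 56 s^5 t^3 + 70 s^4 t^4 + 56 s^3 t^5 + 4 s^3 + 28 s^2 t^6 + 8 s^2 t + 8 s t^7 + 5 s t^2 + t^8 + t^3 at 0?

The Hessian of f at 0 is [[0, 0], [0, 0]] with rank 0, so corank 2. A Groebner basis of the Jacobian ideal J(f) in C{s,t} is {-32*s*t + t^7 - 16*t^2, s*t^2 + t^3/2, s^2 + 3*s*t/2 + t^2/2}; counting standard monomials gives mu = 9. Corank 2; j^3 = (s + t)*(2*s + t)^2 has shape L^2 M (L != M), so D-series; mu = 9 gives D_9.

D_{9}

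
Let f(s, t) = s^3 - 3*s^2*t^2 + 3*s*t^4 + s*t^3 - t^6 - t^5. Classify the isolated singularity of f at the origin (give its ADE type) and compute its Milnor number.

Type E_{7}, Milnor number mu = 7.

The Hessian of f at 0 is [[0, 0], [0, 0]] with rank 0, so corank 2. A Groebner basis of the Jacobian ideal J(f) in C{s,t} is {-s^2 + t^4 - t^3/3, s^3, s^2*t + s^2/3 + t^3/9, -s^2 + s*t^2 - t^3/3}; counting standard monomials gives mu = 7. Corank 2; j^3 = s^3 is a perfect cube, so E-series; the 4-jet and mu = 7 give E_7.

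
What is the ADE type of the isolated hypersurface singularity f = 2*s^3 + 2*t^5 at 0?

E_8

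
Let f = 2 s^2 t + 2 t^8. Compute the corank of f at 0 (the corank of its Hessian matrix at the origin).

2

The Hessian at 0 is [[0, 0], [0, 0]] of rank 0; hence corank 2.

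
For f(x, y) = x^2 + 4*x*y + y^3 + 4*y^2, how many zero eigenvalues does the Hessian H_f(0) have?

1

Hessian at 0 has rank 1.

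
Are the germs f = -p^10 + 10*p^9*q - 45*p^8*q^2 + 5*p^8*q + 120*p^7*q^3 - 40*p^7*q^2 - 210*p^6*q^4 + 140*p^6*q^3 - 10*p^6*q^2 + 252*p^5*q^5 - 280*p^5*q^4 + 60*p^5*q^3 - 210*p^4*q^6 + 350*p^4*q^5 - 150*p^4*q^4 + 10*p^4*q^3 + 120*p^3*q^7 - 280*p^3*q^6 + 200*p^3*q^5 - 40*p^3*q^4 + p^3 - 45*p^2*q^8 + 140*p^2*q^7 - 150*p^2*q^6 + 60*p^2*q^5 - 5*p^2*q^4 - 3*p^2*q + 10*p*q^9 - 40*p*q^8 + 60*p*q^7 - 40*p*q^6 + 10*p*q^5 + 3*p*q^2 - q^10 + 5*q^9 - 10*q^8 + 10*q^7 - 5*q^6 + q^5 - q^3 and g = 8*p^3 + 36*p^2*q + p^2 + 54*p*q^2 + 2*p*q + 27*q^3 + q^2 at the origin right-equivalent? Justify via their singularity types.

The Hessian of f at 0 has rank 0. Corank 2; j^3 = (p - q)^3 is a perfect cube, so E-series; the 5-jet and mu = 8 give E_8. The Hessian of g at 0 has rank 1. Corank 1: A-series; mu = 2 gives A_2. f is E_8 but g is A_2, hence not right-equivalent.

No.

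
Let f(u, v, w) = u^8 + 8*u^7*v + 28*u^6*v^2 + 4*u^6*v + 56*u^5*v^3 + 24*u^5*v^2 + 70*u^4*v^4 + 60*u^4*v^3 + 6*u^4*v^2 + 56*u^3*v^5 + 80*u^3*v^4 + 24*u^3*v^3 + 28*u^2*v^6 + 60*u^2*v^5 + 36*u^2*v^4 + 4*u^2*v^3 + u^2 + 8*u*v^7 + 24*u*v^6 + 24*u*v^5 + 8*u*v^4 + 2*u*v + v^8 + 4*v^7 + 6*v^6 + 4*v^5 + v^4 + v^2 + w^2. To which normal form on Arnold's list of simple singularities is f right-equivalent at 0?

A_{3}

The Hessian of f at 0 is [[2, 2, 0], [2, 2, 0], [0, 0, 2]] with rank 2, so corank 1. A Groebner basis of the Jacobian ideal J(f) in C{u,v,w} is {v^3, u + v, w}; counting standard monomials gives mu = 3. Corank 1: A-series; mu = 3 gives A_3.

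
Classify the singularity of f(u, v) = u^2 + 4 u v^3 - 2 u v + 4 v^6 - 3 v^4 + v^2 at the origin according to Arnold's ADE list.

A3

The Hessian of f at 0 has rank 1. Corank 1: A-series; mu = 3 gives A_3.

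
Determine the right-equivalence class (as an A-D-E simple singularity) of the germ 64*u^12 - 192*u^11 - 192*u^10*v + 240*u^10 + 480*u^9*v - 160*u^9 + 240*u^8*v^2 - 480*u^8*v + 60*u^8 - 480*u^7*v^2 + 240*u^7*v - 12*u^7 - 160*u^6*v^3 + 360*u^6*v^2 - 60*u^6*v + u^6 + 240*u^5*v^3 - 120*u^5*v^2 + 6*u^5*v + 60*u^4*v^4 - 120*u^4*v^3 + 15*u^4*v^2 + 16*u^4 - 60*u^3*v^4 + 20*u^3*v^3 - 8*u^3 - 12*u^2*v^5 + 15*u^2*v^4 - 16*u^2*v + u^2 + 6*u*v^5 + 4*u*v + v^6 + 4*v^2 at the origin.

A_{5}

The Hessian of f at 0 is [[2, 4], [4, 8]] with rank 1, so corank 1. A Groebner basis of the Jacobian ideal J(f) in C{u,v} is {u*v^2 + 3*u*v/8 + u/64 + v^2/2 + v/32, -5*u*v/16 - u/64 + v^3 - 3*v^2/8 - v/32, u^2 - u/4 - v/2}; counting standard monomials gives mu = 5. Corank 1: A-series; mu = 5 gives A_5.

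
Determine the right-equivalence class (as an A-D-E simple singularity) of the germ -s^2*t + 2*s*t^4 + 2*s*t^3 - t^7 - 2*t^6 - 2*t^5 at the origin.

D6

The Hessian of f at 0 has rank 0. Corank 2; j^3 = -s^2*t has shape L^2 M (L != M), so D-series; mu = 6 gives D_6.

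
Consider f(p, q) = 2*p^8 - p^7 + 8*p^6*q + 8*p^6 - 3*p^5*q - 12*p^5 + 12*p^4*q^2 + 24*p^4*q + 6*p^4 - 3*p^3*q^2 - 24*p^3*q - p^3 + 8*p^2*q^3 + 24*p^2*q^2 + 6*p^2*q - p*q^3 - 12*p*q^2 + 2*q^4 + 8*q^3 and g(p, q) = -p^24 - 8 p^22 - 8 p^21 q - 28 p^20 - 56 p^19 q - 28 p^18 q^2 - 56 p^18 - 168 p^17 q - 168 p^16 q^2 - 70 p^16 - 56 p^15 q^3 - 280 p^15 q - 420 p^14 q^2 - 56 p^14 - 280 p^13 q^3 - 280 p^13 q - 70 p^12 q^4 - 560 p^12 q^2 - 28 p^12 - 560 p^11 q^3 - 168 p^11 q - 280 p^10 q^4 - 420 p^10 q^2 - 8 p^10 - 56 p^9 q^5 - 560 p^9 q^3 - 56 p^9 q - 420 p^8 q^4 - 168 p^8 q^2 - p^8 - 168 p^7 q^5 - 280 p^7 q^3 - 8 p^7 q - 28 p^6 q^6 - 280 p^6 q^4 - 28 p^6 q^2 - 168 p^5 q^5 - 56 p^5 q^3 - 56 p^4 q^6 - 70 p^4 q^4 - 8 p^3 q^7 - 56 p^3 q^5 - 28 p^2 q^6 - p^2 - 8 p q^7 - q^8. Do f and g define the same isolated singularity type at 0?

No.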